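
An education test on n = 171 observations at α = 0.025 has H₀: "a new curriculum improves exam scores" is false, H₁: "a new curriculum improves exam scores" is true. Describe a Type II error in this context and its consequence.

Type II error: failing to reject H₀ when it is false — concluding that a new curriculum improves exam scores is not supported when in fact it is. Consequence: keeping the old curriculum when the new one would have helped students.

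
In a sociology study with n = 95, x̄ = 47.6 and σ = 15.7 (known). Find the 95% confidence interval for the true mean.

CI = x̄ ± z*(σ/√n) = 47.6 ± 1.96(15.7/√95) = 47.6 ± 3.16 = (44.44, 50.76)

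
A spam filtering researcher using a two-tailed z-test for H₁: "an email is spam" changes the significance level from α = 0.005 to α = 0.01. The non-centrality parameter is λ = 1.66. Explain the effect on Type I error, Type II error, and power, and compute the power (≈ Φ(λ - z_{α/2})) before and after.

Increasing α from 0.005 to 0.01:
• Type I error rate increases (α is the Type I rate by definition).
• Critical value moves from z_{α/2} = 2.807 to 2.576, so power = Φ(λ - z_{α/2}) goes from Φ(1.66 - 2.807) = 0.126 to Φ(1.66 - 2.576) = 0.18.
• Type II error rate β = 1 - power therefore decreases (0.874 → 0.82).
Appropriate when false negatives are costly — here, a spam email lands in the inbox.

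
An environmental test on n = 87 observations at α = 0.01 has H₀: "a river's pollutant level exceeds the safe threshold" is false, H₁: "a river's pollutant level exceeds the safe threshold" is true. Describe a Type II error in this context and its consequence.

Type II error: failing to reject H₀ when it is false — concluding that a river's pollutant level exceeds the safe threshold is not supported when in fact it is. Consequence: allowing unsafe pollution to continue.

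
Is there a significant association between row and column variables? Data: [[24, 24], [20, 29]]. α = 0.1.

χ² = 0.825. df = 1, critical = 2.706. Fail to reject H₀. No evidence of dependence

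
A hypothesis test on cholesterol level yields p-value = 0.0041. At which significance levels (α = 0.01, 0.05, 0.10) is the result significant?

p = 0.0041. Significant at: α = 0.01, 0.05, 0.1.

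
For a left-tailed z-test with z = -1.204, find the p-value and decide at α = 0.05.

p = P(Z < -1.204) = Φ(-1.204) ≈ 0.1143. Since p ≥ 0.05, fail to reject H₀ (not significant) at α = 0.05.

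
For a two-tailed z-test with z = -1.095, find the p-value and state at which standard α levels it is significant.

p = 2·P(Z > |-1.095|) = 2·(1 - Φ(1.095)) ≈ 0.2735. Not significant at any standard level.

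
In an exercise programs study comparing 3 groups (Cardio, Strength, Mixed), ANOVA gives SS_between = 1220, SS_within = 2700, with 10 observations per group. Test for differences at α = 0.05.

df_between = 2, df_within = 27. F = MS_between/MS_within = 610.0/100.0 = 6.1. F_crit ≈ 3.354. Reject H₀. At least one mean differs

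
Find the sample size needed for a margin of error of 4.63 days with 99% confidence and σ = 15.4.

n = (z*σ/E)² = (2.576×15.4/4.63)² = 73.4 → n = 74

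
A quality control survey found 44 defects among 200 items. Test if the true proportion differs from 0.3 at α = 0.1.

p̂ = 0.22, p₀ = 0.3. z = (p̂ - p₀)/√(p₀(1-p₀)/n) = -2.469. Critical: ±1.645. Reject H₀.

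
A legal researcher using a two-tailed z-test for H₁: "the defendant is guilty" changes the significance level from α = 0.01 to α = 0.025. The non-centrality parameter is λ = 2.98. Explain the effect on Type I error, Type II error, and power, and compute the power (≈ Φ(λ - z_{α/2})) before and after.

Increasing α from 0.01 to 0.025:
• Type I error rate increases (α is the Type I rate by definition).
• Critical value moves from z_{α/2} = 2.576 to 2.241, so power = Φ(λ - z_{α/2}) goes from Φ(2.98 - 2.576) = 0.657 to Φ(2.98 - 2.241) = 0.77.
• Type II error rate β = 1 - power therefore decreases (0.343 → 0.23).
Appropriate when false negatives are costly — here, acquitting a guilty person.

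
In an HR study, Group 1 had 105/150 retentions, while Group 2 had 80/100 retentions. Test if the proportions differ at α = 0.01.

p̂₁ = 0.7, p̂₂ = 0.8, pooled p̂ = 0.74. z = -1.766. Critical: ±2.576. Fail to reject H₀.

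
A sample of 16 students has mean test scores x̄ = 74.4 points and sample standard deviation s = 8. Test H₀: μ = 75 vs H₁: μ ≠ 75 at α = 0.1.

t = (x̄ - μ₀)/(s/√n) = (74.4 - 75)/(8/√16) = -0.3. df = 15, critical t = ±1.753. Fail to reject H₀.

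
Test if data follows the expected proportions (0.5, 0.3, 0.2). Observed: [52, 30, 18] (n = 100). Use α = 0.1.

Expected: [50.0, 30.0, 20.0]. χ² = 0.28. df = 2, critical = 4.605. Fail to reject H₀.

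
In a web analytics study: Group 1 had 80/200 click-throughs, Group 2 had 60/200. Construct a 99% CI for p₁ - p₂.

p̂₁ = 0.4, p̂₂ = 0.3. Difference = 0.1. CI = (-0.022, 0.222)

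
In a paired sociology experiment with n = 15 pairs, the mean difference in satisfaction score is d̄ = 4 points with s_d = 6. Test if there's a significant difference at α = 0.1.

t = d̄/(s_d/√n) = 4/(6/√15) = 2.582. df = 14, critical t = ±1.761. Reject H₀.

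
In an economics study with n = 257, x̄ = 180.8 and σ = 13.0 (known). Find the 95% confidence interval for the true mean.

CI = x̄ ± z*(σ/√n) = 180.8 ± 1.96(13.0/√257) = 180.8 ± 1.59 = (179.21, 182.39)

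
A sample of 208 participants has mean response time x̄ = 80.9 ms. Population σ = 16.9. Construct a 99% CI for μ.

CI = x̄ ± z*(σ/√n) = 80.9 ± 2.576(16.9/√208) = 80.9 ± 3.02 = (77.88, 83.92)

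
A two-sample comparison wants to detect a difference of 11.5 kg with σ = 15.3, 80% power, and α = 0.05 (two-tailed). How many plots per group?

n per group = 2(z_α/2 + z_β)²σ²/d² = 2×(1.96 + 0.84)²×15.3²/11.5² = 27.8 → n = 28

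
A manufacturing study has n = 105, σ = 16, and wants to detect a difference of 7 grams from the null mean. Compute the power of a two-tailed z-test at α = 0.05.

SE = σ/√n = 16/√105 = 1.561. Non-centrality λ = d/SE = 7/1.561 = 4.483. Power ≈ Φ(λ - z_{α/2}) = Φ(4.483 - 1.96) = Φ(2.523) = 0.994.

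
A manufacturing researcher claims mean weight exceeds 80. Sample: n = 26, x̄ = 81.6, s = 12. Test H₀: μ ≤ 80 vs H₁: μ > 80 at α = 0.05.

t = (81.6 - 80)/(12/√26) = 0.68, df = 25. Critical t = 1.708. Fail to reject H₀.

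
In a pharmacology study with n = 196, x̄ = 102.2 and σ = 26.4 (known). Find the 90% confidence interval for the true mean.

CI = x̄ ± z*(σ/√n) = 102.2 ± 1.645(26.4/√196) = 102.2 ± 3.1 = (99.1, 105.3)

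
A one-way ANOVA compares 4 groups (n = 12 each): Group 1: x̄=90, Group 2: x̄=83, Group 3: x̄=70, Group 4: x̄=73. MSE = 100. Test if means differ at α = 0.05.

Grand mean = 79.0. SS_between = 3048.0, MS_between = 1016.0. F = 10.16, F_crit ≈ 2.816. Reject H₀.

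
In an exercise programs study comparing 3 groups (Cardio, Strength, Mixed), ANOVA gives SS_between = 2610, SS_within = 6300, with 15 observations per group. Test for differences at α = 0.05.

df_between = 2, df_within = 42. F = MS_between/MS_within = 1305.0/150.0 = 8.7. F_crit ≈ 3.22. Reject H₀. At least one mean differs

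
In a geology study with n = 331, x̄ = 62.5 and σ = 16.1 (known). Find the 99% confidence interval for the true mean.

CI = x̄ ± z*(σ/√n) = 62.5 ± 2.576(16.1/√331) = 62.5 ± 2.28 = (60.22, 64.78)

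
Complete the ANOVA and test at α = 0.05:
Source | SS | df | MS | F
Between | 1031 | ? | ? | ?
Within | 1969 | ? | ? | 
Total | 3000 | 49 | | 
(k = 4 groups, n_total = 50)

df_between = 3, df_within = 46. MS_between = 343.67, MS_within = 42.8. F = 8.029, F_crit ≈ 2.807. Reject H₀.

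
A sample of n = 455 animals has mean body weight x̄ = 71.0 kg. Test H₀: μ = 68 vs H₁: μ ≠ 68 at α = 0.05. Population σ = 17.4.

z = (x̄ - μ₀)/(σ/√n) = (71.0 - 68)/(17.4/√455) = 3.678. Critical value: ±1.96. Since |3.678| > 1.96, Reject H₀.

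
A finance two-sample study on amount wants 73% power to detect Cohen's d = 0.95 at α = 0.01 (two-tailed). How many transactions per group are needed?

z_{α/2} = 2.576, z_β = Φ⁻¹(0.73) = 0.613. For large effect (d = 0.95): n per group = 2(z_{α/2} + z_β)²/d² = 2(2.576 + 0.613)²/0.95² = 22.5 → 23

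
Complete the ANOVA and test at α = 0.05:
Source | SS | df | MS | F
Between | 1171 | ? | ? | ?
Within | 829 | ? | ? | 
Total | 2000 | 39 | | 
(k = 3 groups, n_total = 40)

df_between = 2, df_within = 37. MS_between = 585.5, MS_within = 22.41. F = 26.132, F_crit ≈ 3.252. Reject H₀.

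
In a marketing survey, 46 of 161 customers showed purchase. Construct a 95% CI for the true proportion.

p̂ = 0.286. CI = p̂ ± z*√(p̂(1-p̂)/n) = (0.216, 0.355)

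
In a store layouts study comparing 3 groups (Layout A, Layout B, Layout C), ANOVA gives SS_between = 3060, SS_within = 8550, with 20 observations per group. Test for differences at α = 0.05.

df_between = 2, df_within = 57. F = MS_between/MS_within = 1530.0/150.0 = 10.2. F_crit ≈ 3.159. Reject H₀. At least one mean differs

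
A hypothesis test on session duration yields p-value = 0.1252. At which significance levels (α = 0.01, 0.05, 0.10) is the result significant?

p = 0.1252. Not significant at any of the given levels.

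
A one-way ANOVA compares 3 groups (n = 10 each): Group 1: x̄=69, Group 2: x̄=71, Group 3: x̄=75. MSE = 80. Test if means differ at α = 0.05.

Grand mean = 71.67. SS_between = 186.67, MS_between = 93.33. F = 1.167, F_crit ≈ 3.354. Fail to reject H₀.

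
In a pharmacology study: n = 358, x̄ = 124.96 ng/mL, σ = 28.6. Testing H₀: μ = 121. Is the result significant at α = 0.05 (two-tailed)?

z = (124.96 - 121)/(28.6/√358) = 2.62. Since |z| > 1.96, significant at α = 0.05.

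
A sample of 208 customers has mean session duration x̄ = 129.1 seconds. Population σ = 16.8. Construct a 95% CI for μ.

CI = x̄ ± z*(σ/√n) = 129.1 ± 1.96(16.8/√208) = 129.1 ± 2.28 = (126.82, 131.38)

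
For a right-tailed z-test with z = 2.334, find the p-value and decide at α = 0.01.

p = P(Z > 2.334) = 1 - Φ(2.334) ≈ 0.0098. Since p < 0.01, reject H₀ (significant) at α = 0.01.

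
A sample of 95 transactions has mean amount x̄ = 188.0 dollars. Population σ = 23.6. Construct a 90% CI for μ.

CI = x̄ ± z*(σ/√n) = 188.0 ± 1.645(23.6/√95) = 188.0 ± 3.98 = (184.02, 191.98)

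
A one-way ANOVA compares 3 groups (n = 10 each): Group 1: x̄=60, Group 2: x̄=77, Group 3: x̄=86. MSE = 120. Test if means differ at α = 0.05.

Grand mean = 74.33. SS_between = 3486.67, MS_between = 1743.33. F = 14.528, F_crit ≈ 3.354. Reject H₀.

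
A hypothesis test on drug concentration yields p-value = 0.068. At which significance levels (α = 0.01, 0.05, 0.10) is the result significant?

p = 0.068. Significant at: α = 0.1.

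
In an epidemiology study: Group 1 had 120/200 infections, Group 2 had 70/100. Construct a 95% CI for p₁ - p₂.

p̂₁ = 0.6, p̂₂ = 0.7. Difference = -0.1. CI = (-0.213, 0.013)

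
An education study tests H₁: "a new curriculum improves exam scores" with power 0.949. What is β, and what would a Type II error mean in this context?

β = 1 - power = 1 - 0.949 = 0.051. A Type II error is failing to reject H₀ when H₀ is false (false negative) — here, failing to conclude that a new curriculum improves exam scores when in fact it is true. Consequence: keeping the old curriculum when the new one would have helped students.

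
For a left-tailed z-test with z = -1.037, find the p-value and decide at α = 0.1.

p = P(Z < -1.037) = Φ(-1.037) ≈ 0.1499. Since p ≥ 0.1, fail to reject H₀ (not significant) at α = 0.1.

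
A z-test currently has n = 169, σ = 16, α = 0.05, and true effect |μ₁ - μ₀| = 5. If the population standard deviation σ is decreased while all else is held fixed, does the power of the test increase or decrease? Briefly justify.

Power increases: a smaller σ shrinks the standard error σ/√n, moving the sampling distribution under H₁ further from the critical value.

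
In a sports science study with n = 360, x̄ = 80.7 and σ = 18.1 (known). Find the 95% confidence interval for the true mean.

CI = x̄ ± z*(σ/√n) = 80.7 ± 1.96(18.1/√360) = 80.7 ± 1.87 = (78.83, 82.57)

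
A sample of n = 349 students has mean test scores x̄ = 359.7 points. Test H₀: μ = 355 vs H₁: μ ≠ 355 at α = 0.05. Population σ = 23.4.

z = (x̄ - μ₀)/(σ/√n) = (359.7 - 355)/(23.4/√349) = 3.752. Critical value: ±1.96. Since |3.752| > 1.96, Reject H₀.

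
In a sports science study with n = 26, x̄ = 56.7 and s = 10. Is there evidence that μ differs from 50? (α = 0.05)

t = (x̄ - μ₀)/(s/√n) = (56.7 - 50)/(10/√26) = 3.416. df = 25, critical t = ±2.06. Reject H₀.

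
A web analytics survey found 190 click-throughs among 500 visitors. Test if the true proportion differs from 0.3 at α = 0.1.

p̂ = 0.38, p₀ = 0.3. z = (p̂ - p₀)/√(p₀(1-p₀)/n) = 3.904. Critical: ±1.645. Reject H₀.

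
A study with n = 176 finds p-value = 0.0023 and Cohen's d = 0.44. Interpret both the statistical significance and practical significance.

Statistically significant (p = 0.0023 < 0.05). Cohen's d = 0.44 indicates a small effect size. Both statistical and practical significance should be considered.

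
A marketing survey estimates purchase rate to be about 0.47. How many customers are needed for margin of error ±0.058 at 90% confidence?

n = z²p(1-p)/E² = 1.645²×0.47×0.53/0.058² = 200.4 → n = 201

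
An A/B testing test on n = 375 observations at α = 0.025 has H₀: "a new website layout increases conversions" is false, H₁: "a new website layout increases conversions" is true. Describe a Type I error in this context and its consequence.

Type I error: rejecting H₀ when it is true — concluding that a new website layout increases conversions when in fact it is not. Consequence: rolling out a layout that doesn't actually help — wasted engineering effort.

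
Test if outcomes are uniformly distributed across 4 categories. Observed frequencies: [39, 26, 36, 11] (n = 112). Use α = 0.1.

Expected = 28 each. χ² = Σ(O-E)²/E = 17.071. df = 3, critical value = 6.251. Reject H₀.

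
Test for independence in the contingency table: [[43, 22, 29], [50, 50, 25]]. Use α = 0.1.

χ² = 7.474. df = 2, critical = 4.605. Reject H₀. Variables are dependent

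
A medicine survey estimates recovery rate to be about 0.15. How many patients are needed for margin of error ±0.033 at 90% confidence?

n = z²p(1-p)/E² = 1.645²×0.15×0.85/0.033² = 316.8 → n = 317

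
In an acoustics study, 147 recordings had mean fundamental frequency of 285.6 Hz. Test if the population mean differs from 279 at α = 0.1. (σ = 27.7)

z = (x̄ - μ₀)/(σ/√n) = (285.6 - 279)/(27.7/√147) = 2.889. Critical value: ±1.645. Since |2.889| > 1.645, Reject H₀.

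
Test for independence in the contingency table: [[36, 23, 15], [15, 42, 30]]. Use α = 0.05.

χ² = 18.27. df = 2, critical = 5.991. Reject H₀. Variables are dependent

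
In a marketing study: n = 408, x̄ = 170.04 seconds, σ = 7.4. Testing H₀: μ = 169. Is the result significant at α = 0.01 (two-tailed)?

z = (170.04 - 169)/(7.4/√408) = 2.839. Since |z| > 2.576, significant at α = 0.01.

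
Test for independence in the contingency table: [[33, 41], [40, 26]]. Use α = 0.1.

χ² = 3.584. df = 1, critical = 2.706. Reject H₀. Variables are dependent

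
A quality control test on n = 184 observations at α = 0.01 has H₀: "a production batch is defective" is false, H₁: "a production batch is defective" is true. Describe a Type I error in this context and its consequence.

Type I error: rejecting H₀ when it is true — concluding that a production batch is defective when in fact it is not. Consequence: scrapping a good batch — wasted material and cost for no reason.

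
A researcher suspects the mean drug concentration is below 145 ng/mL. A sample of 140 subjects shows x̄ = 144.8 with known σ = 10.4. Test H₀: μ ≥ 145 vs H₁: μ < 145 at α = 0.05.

z = -0.228. Critical value: -1.645. Fail to reject H₀.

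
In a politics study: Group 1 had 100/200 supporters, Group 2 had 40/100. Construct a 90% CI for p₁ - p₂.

p̂₁ = 0.5, p̂₂ = 0.4. Difference = 0.1. CI = (0.001, 0.199)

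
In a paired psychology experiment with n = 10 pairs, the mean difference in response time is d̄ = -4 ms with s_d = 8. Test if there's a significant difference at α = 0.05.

t = d̄/(s_d/√n) = -4/(8/√10) = -1.581. df = 9, critical t = ±2.262. Fail to reject H₀.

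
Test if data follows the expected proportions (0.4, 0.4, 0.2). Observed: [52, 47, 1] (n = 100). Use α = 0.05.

Expected: [40.0, 40.0, 20.0]. χ² = 22.875. df = 2, critical = 5.991. Reject H₀.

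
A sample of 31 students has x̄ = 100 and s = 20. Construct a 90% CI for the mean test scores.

CI = x̄ ± t*(s/√n) = 100 ± 1.697(20/√31) = (93.9, 106.1)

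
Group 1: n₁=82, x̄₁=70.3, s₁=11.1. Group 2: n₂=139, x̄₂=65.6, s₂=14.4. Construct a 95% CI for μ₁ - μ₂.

Difference = 4.7. SE = √(11.1²/82 + 14.4²/139) = 1.73. CI = (1.31, 8.09)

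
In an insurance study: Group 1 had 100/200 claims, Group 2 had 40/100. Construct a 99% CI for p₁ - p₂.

p̂₁ = 0.5, p̂₂ = 0.4. Difference = 0.1. CI = (-0.056, 0.256)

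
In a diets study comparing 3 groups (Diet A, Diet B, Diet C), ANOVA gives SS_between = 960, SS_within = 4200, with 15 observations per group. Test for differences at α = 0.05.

df_between = 2, df_within = 42. F = MS_between/MS_within = 480.0/100.0 = 4.8. F_crit ≈ 3.22. Reject H₀. At least one mean differs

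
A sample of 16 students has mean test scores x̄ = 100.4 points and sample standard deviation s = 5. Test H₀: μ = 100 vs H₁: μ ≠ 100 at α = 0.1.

t = (x̄ - μ₀)/(s/√n) = (100.4 - 100)/(5/√16) = 0.32. df = 15, critical t = ±1.753. Fail to reject H₀.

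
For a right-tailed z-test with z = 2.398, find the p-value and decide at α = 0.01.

p = P(Z > 2.398) = 1 - Φ(2.398) ≈ 0.0082. Since p < 0.01, reject H₀ (significant) at α = 0.01.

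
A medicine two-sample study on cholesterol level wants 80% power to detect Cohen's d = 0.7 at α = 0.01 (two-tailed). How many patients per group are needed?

z_{α/2} = 2.576, z_β = Φ⁻¹(0.8) = 0.842. For medium effect (d = 0.7): n per group = 2(z_{α/2} + z_β)²/d² = 2(2.576 + 0.842)²/0.7² = 47.7 → 48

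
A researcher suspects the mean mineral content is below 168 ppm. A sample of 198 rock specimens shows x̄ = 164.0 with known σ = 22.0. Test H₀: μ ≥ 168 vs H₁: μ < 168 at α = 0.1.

z = -2.558. Critical value: -1.28. Reject H₀.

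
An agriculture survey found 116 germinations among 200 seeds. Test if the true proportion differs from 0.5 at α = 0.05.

p̂ = 0.58, p₀ = 0.5. z = (p̂ - p₀)/√(p₀(1-p₀)/n) = 2.263. Critical: ±1.96. Reject H₀.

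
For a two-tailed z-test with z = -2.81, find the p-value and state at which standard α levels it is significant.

p = 2·P(Z > |-2.81|) = 2·(1 - Φ(2.81)) ≈ 0.005. Significant at α = 0.1; Significant at α = 0.05; Significant at α = 0.01.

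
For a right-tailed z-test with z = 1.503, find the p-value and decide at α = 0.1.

p = P(Z > 1.503) = 1 - Φ(1.503) ≈ 0.0664. Since p < 0.1, reject H₀ (significant) at α = 0.1.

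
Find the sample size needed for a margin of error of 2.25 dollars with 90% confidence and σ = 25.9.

n = (z*σ/E)² = (1.645×25.9/2.25)² = 358.6 → n = 359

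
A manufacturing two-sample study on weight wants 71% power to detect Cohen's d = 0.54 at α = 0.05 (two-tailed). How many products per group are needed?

z_{α/2} = 1.96, z_β = Φ⁻¹(0.71) = 0.553. For medium effect (d = 0.54): n per group = 2(z_{α/2} + z_β)²/d² = 2(1.96 + 0.553)²/0.54² = 43.3 → 44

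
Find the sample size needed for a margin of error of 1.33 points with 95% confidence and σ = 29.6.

n = (z*σ/E)² = (1.96×29.6/1.33)² = 1902.8 → n = 1903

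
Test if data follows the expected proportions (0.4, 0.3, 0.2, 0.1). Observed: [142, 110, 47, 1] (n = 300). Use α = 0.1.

Expected: [120.0, 90.0, 60.0, 30.0]. χ² = 39.328. df = 3, critical = 6.251. Reject H₀.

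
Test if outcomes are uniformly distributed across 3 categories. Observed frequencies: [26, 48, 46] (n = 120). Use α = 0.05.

Expected = 40 each. χ² = Σ(O-E)²/E = 7.4. df = 2, critical value = 5.991. Reject H₀.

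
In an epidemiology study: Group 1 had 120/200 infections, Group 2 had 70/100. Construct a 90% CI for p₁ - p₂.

p̂₁ = 0.6, p̂₂ = 0.7. Difference = -0.1. CI = (-0.194, -0.006)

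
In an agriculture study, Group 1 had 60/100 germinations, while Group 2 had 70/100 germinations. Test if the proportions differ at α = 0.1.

p̂₁ = 0.6, p̂₂ = 0.7, pooled p̂ = 0.65. z = -1.482. Critical: ±1.645. Fail to reject H₀.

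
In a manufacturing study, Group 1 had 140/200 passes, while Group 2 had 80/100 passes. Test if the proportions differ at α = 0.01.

p̂₁ = 0.7, p̂₂ = 0.8, pooled p̂ = 0.733. z = -1.846. Critical: ±2.576. Fail to reject H₀.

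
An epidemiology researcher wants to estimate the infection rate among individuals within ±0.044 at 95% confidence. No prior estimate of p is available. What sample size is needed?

Conservative approach: use p = 0.5 (maximizes p(1-p) = 0.25). n = z²(0.25)/E² = 1.96²×0.25/0.044² = 496.1 → n = 497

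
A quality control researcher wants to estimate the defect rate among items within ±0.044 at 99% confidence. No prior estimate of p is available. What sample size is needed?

Conservative approach: use p = 0.5 (maximizes p(1-p) = 0.25). n = z²(0.25)/E² = 2.576²×0.25/0.044² = 856.9 → n = 857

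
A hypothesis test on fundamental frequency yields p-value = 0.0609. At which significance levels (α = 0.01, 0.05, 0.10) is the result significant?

p = 0.0609. Significant at: α = 0.1.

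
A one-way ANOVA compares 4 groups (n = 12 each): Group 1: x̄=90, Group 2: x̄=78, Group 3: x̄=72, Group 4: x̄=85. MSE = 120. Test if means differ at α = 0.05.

Grand mean = 81.25. SS_between = 2241.0, MS_between = 747.0. F = 6.225, F_crit ≈ 2.816. Reject H₀.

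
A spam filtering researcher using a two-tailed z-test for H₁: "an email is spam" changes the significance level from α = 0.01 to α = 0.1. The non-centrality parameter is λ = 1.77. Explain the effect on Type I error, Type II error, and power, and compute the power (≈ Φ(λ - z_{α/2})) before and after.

Increasing α from 0.01 to 0.1:
• Type I error rate increases (α is the Type I rate by definition).
• Critical value moves from z_{α/2} = 2.576 to 1.645, so power = Φ(λ - z_{α/2}) goes from Φ(1.77 - 2.576) = 0.21 to Φ(1.77 - 1.645) = 0.55.
• Type II error rate β = 1 - power therefore decreases (0.79 → 0.45).
Appropriate when false negatives are costly — here, a spam email lands in the inbox.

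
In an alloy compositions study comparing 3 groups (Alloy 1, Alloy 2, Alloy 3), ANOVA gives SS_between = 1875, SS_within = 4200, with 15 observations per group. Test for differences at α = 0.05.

df_between = 2, df_within = 42. F = MS_between/MS_within = 937.5/100.0 = 9.375. F_crit ≈ 3.22. Reject H₀. At least one mean differs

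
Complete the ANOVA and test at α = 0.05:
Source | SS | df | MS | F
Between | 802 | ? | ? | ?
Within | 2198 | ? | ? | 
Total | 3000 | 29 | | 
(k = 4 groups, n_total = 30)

df_between = 3, df_within = 26. MS_between = 267.33, MS_within = 84.54. F = 3.162, F_crit ≈ 2.975. Reject H₀.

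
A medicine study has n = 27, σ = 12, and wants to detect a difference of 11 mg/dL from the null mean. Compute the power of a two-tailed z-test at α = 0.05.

SE = σ/√n = 12/√27 = 2.309. Non-centrality λ = d/SE = 11/2.309 = 4.763. Power ≈ Φ(λ - z_{α/2}) = Φ(4.763 - 1.96) = Φ(2.803) = 0.997.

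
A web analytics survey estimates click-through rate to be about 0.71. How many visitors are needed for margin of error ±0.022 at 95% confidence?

n = z²p(1-p)/E² = 1.96²×0.71×0.29/0.022² = 1634.3 → n = 1635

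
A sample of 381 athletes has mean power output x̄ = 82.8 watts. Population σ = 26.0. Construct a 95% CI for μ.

CI = x̄ ± z*(σ/√n) = 82.8 ± 1.96(26.0/√381) = 82.8 ± 2.61 = (80.19, 85.41)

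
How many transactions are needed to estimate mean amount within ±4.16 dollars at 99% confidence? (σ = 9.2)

n = (z*σ/E)² = (2.576×9.2/4.16)² = 32.5 → n = 33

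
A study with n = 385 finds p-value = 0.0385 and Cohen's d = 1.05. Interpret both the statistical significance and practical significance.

Statistically significant (p = 0.0385 < 0.05). Cohen's d = 1.05 indicates a large effect size. Both statistical and practical significance should be considered.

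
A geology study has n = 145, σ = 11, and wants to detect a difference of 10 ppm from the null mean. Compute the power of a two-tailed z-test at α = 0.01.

SE = σ/√n = 11/√145 = 0.914. Non-centrality λ = d/SE = 10/0.914 = 10.947. Power ≈ Φ(λ - z_{α/2}) = Φ(10.947 - 2.576) = Φ(8.371) = 1.0.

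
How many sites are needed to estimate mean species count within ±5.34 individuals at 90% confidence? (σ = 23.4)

n = (z*σ/E)² = (1.645×23.4/5.34)² = 52.0 → n = 52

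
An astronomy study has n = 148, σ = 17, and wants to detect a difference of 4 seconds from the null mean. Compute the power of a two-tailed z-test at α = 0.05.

SE = σ/√n = 17/√148 = 1.397. Non-centrality λ = d/SE = 4/1.397 = 2.862. Power ≈ Φ(λ - z_{α/2}) = Φ(2.862 - 1.96) = Φ(0.902) = 0.817.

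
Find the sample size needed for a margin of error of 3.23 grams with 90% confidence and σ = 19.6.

n = (z*σ/E)² = (1.645×19.6/3.23)² = 99.6 → n = 100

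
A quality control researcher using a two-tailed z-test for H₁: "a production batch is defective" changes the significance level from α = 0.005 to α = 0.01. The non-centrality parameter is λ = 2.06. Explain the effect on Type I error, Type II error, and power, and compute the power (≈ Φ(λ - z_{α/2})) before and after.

Increasing α from 0.005 to 0.01:
• Type I error rate increases (α is the Type I rate by definition).
• Critical value moves from z_{α/2} = 2.807 to 2.576, so power = Φ(λ - z_{α/2}) goes from Φ(2.06 - 2.807) = 0.228 to Φ(2.06 - 2.576) = 0.303.
• Type II error rate β = 1 - power therefore decreases (0.772 → 0.697).
Appropriate when false negatives are costly — here, shipping a defective batch — faulty products reach customers.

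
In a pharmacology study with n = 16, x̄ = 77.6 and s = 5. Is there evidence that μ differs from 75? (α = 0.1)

t = (x̄ - μ₀)/(s/√n) = (77.6 - 75)/(5/√16) = 2.08. df = 15, critical t = ±1.753. Reject H₀.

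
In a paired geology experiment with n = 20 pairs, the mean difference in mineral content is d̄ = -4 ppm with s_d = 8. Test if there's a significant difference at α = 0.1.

t = d̄/(s_d/√n) = -4/(8/√20) = -2.236. df = 19, critical t = ±1.729. Reject H₀.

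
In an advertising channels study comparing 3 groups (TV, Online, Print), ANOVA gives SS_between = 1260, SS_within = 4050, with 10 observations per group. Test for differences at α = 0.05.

df_between = 2, df_within = 27. F = MS_between/MS_within = 630.0/150.0 = 4.2. F_crit ≈ 3.354. Reject H₀. At least one mean differs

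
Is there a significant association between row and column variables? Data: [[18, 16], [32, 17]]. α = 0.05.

χ² = 1.281. df = 1, critical = 3.841. Fail to reject H₀. No evidence of dependence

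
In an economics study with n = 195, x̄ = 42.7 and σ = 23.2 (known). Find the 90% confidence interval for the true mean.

CI = x̄ ± z*(σ/√n) = 42.7 ± 1.645(23.2/√195) = 42.7 ± 2.73 = (39.97, 45.43)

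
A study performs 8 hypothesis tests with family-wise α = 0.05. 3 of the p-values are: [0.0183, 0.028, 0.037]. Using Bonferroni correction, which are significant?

Bonferroni α = 0.05/8 = 0.00625. None of the given p-values are significant.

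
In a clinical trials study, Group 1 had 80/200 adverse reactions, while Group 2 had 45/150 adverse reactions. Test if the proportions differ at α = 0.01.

p̂₁ = 0.4, p̂₂ = 0.3, pooled p̂ = 0.357. z = 1.932. Critical: ±2.576. Fail to reject H₀.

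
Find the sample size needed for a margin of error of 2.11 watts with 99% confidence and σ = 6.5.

n = (z*σ/E)² = (2.576×6.5/2.11)² = 63.0 → n = 63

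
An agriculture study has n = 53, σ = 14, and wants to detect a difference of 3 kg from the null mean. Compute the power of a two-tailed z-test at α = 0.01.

SE = σ/√n = 14/√53 = 1.923. Non-centrality λ = d/SE = 3/1.923 = 1.56. Power ≈ Φ(λ - z_{α/2}) = Φ(1.56 - 2.576) = Φ(-1.016) = 0.155.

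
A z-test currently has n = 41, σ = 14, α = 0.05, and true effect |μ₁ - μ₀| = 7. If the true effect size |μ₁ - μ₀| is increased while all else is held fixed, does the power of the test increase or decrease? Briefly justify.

Power increases: a larger true effect increases the non-centrality λ = |μ₁ - μ₀|/(σ/√n).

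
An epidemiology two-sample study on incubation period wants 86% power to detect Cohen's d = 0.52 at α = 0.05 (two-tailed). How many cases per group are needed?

z_{α/2} = 1.96, z_β = Φ⁻¹(0.86) = 1.08. For medium effect (d = 0.52): n per group = 2(z_{α/2} + z_β)²/d² = 2(1.96 + 1.08)²/0.52² = 68.4 → 69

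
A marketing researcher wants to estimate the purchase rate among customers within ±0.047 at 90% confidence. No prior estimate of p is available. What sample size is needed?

Conservative approach: use p = 0.5 (maximizes p(1-p) = 0.25). n = z²(0.25)/E² = 1.645²×0.25/0.047² = 306.2 → n = 307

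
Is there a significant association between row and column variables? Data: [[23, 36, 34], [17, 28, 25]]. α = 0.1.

χ² = 0.028. df = 2, critical = 4.605. Fail to reject H₀. No evidence of dependence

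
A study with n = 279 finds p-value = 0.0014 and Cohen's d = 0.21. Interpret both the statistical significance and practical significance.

Statistically significant (p = 0.0014 < 0.05). Cohen's d = 0.21 indicates a small effect size. Both statistical and practical significance should be considered.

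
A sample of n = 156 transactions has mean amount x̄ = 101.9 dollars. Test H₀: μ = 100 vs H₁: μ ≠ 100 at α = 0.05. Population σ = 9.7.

z = (x̄ - μ₀)/(σ/√n) = (101.9 - 100)/(9.7/√156) = 2.446. Critical value: ±1.96. Since |2.446| > 1.96, Reject H₀.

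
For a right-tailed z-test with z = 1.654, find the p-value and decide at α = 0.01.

p = P(Z > 1.654) = 1 - Φ(1.654) ≈ 0.0491. Since p ≥ 0.01, fail to reject H₀ (not significant) at α = 0.01.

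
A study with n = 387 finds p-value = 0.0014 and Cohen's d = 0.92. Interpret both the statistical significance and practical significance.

Statistically significant (p = 0.0014 < 0.05). Cohen's d = 0.92 indicates a large effect size. Both statistical and practical significance should be considered.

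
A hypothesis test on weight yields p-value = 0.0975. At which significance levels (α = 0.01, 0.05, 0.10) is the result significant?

p = 0.0975. Significant at: α = 0.1.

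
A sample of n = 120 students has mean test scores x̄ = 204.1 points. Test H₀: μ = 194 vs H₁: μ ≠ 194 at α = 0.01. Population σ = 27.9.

z = (x̄ - μ₀)/(σ/√n) = (204.1 - 194)/(27.9/√120) = 3.966. Critical value: ±2.576. Since |3.966| > 2.576, Reject H₀.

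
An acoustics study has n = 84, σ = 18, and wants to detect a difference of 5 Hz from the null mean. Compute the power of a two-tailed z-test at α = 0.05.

SE = σ/√n = 18/√84 = 1.964. Non-centrality λ = d/SE = 5/1.964 = 2.546. Power ≈ Φ(λ - z_{α/2}) = Φ(2.546 - 1.96) = Φ(0.586) = 0.721.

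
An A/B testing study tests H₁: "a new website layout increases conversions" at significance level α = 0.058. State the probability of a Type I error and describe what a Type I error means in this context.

P(Type I error) = α = 0.058. A Type I error is rejecting H₀ when H₀ is actually true (false positive) — here, concluding that a new website layout increases conversions when in fact this is not the case. Consequence: rolling out a layout that doesn't actually help — wasted engineering effort.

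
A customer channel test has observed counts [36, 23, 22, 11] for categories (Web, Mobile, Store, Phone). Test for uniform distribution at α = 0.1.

Expected = 23 each. χ² = Σ(O-E)²/E = 13.652. df = 3, critical value = 6.251. Reject H₀.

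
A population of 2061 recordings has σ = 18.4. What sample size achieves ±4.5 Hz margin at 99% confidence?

Without FPC: n₀ = (2.576×18.4/4.5)² = 110.944. With FPC: n = n₀N/(n₀+N-1) = 105.3 → n = 106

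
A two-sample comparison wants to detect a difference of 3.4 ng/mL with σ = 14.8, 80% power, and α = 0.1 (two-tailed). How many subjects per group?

n per group = 2(z_α/2 + z_β)²σ²/d² = 2×(1.645 + 0.84)²×14.8²/3.4² = 234.02 → n = 235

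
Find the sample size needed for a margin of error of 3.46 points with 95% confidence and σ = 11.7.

n = (z*σ/E)² = (1.96×11.7/3.46)² = 43.9 → n = 44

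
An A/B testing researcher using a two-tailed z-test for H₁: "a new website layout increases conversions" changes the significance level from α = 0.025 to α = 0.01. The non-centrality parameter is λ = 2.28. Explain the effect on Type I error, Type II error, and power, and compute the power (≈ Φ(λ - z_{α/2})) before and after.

Decreasing α from 0.025 to 0.01:
• Type I error rate decreases (α is the Type I rate by definition).
• Critical value moves from z_{α/2} = 2.241 to 2.576, so power = Φ(λ - z_{α/2}) goes from Φ(2.28 - 2.241) = 0.516 to Φ(2.28 - 2.576) = 0.384.
• Type II error rate β = 1 - power therefore increases (0.484 → 0.616).
Appropriate when false positives are costly — here, rolling out a layout that doesn't actually help — wasted engineering effort.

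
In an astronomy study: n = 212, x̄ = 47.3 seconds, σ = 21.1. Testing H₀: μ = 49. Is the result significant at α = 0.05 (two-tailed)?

z = (47.3 - 49)/(21.1/√212) = -1.173. Since |z| ≤ 1.96, not significant at α = 0.05.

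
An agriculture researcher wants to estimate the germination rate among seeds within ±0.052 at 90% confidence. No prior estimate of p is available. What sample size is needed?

Conservative approach: use p = 0.5 (maximizes p(1-p) = 0.25). n = z²(0.25)/E² = 1.645²×0.25/0.052² = 250.2 → n = 251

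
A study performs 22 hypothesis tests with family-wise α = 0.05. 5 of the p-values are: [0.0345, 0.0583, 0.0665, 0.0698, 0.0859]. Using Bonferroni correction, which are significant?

Bonferroni α = 0.05/22 = 0.00227. None of the given p-values are significant.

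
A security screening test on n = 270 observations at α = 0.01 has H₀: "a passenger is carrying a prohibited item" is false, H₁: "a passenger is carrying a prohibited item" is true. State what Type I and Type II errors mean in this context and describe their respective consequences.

Type I (false positive): concluding that a passenger is carrying a prohibited item when it is not — detaining an innocent passenger — delay and inconvenience. Type II (false negative): failing to conclude that a passenger is carrying a prohibited item when it is — letting a prohibited item through — security breach. Which is costlier depends on domain priorities and is a judgement call rather than a statistical fact.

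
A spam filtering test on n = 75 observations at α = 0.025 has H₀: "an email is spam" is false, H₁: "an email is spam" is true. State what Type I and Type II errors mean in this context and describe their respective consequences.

Type I (false positive): concluding that an email is spam when it is not — a legitimate email is sent to the spam folder and the user misses it. Type II (false negative): failing to conclude that an email is spam when it is — a spam email lands in the inbox. Which is costlier depends on domain priorities and is a judgement call rather than a statistical fact.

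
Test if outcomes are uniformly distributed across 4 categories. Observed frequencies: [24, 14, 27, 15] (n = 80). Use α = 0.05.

Expected = 20 each. χ² = Σ(O-E)²/E = 6.3. df = 3, critical value = 7.815. Fail to reject H₀.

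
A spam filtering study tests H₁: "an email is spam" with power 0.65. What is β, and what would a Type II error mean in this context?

β = 1 - power = 1 - 0.65 = 0.35. A Type II error is failing to reject H₀ when H₀ is false (false negative) — here, failing to conclude that an email is spam when in fact it is true. Consequence: a spam email lands in the inbox.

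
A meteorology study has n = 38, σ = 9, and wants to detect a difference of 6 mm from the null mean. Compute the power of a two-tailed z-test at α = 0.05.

SE = σ/√n = 9/√38 = 1.46. Non-centrality λ = d/SE = 6/1.46 = 4.11. Power ≈ Φ(λ - z_{α/2}) = Φ(4.11 - 1.96) = Φ(2.15) = 0.984.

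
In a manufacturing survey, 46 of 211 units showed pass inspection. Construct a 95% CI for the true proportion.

p̂ = 0.218. CI = p̂ ± z*√(p̂(1-p̂)/n) = (0.162, 0.274)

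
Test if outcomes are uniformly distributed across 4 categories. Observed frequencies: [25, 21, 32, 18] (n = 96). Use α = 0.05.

Expected = 24 each. χ² = Σ(O-E)²/E = 4.583. df = 3, critical value = 7.815. Fail to reject H₀.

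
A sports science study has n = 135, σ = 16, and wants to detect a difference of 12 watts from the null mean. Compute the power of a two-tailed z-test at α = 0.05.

SE = σ/√n = 16/√135 = 1.377. Non-centrality λ = d/SE = 12/1.377 = 8.714. Power ≈ Φ(λ - z_{α/2}) = Φ(8.714 - 1.96) = Φ(6.754) = 1.0.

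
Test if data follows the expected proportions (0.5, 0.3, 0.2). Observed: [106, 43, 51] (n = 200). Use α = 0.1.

Expected: [100.0, 60.0, 40.0]. χ² = 8.202. df = 2, critical = 4.605. Reject H₀.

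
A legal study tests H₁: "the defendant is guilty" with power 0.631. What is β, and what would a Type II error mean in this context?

β = 1 - power = 1 - 0.631 = 0.369. A Type II error is failing to reject H₀ when H₀ is false (false negative) — here, failing to conclude that the defendant is guilty when in fact it is true. Consequence: acquitting a guilty person.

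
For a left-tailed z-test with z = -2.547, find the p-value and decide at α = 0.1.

p = P(Z < -2.547) = Φ(-2.547) ≈ 0.0054. Since p < 0.1, reject H₀ (significant) at α = 0.1.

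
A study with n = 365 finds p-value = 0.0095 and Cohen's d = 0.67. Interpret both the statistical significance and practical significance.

Statistically significant (p = 0.0095 < 0.05). Cohen's d = 0.67 indicates a medium effect size. Both statistical and practical significance should be considered.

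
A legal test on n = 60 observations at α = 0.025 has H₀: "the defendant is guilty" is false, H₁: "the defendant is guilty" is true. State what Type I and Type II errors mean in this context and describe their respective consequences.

Type I (false positive): concluding that the defendant is guilty when it is not — convicting an innocent person. Type II (false negative): failing to conclude that the defendant is guilty when it is — acquitting a guilty person. Which is costlier depends on domain priorities and is a judgement call rather than a statistical fact.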